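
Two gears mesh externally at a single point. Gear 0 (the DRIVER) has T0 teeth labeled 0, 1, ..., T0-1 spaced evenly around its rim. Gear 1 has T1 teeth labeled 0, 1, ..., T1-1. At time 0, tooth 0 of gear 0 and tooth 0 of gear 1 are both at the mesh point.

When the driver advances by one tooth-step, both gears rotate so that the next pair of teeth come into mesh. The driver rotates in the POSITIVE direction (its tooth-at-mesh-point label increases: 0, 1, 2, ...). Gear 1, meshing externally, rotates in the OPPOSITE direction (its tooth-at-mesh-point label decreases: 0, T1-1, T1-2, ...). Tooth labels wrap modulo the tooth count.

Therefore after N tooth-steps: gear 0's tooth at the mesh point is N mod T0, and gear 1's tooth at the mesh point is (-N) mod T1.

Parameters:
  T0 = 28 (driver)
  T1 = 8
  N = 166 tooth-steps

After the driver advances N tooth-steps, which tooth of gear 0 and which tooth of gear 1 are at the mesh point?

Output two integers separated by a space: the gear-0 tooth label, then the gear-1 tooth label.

Answer: 26 2

Derivation:
Gear 0 (driver, T0=28): tooth at mesh = N mod T0
  166 = 5 * 28 + 26, so 166 mod 28 = 26
  gear 0 tooth = 26
Gear 1 (driven, T1=8): tooth at mesh = (-N) mod T1
  166 = 20 * 8 + 6, so 166 mod 8 = 6
  (-166) mod 8 = (-6) mod 8 = 8 - 6 = 2
Mesh after 166 steps: gear-0 tooth 26 meets gear-1 tooth 2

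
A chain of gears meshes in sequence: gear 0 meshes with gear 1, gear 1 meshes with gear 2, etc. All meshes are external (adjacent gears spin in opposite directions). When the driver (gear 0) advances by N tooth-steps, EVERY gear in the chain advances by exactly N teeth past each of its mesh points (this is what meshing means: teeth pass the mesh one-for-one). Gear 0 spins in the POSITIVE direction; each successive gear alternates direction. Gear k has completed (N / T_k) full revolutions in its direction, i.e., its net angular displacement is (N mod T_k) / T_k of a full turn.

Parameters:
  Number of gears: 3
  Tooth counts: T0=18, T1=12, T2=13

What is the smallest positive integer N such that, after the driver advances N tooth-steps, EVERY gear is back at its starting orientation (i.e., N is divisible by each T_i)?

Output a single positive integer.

Answer: 468

Derivation:
Gear k returns to start when N is a multiple of T_k.
All gears at start simultaneously when N is a common multiple of [18, 12, 13]; the smallest such N is lcm(18, 12, 13).
Start: lcm = T0 = 18
Fold in T1=12: gcd(18, 12) = 6; lcm(18, 12) = 18 * 12 / 6 = 216 / 6 = 36
Fold in T2=13: gcd(36, 13) = 1; lcm(36, 13) = 36 * 13 / 1 = 468 / 1 = 468
Full cycle length = 468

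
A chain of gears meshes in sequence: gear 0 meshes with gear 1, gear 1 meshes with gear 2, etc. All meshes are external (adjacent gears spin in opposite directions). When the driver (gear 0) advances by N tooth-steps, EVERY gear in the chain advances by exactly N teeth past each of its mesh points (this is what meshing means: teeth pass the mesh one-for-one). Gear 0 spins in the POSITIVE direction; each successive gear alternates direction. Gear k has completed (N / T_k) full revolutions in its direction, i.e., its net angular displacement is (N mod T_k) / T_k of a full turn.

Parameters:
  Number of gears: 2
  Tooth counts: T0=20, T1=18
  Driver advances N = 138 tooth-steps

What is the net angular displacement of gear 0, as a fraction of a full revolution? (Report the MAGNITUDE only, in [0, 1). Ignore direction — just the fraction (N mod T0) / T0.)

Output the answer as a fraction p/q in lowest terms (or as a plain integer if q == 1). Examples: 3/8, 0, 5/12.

Chain of 2 gears, tooth counts: [20, 18]
  gear 0: T0=20, direction=positive, advance = 138 mod 20 = 18 teeth = 18/20 turn
  gear 1: T1=18, direction=negative, advance = 138 mod 18 = 12 teeth = 12/18 turn
Gear 0: 138 mod 20 = 18
Fraction = 18 / 20 = 9/10 (gcd(18,20)=2) = 9/10

Answer: 9/10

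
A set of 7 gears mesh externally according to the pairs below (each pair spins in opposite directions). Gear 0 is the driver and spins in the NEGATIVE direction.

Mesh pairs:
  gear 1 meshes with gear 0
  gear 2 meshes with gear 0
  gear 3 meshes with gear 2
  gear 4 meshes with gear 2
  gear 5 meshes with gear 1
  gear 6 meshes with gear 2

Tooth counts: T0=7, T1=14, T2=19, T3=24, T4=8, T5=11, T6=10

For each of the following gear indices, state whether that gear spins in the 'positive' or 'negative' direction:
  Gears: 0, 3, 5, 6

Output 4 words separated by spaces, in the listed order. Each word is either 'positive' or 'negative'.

Answer: negative negative negative negative

Derivation:
Gear 0 (driver): negative (depth 0)
  gear 1: meshes with gear 0 -> depth 1 -> positive (opposite of gear 0)
  gear 2: meshes with gear 0 -> depth 1 -> positive (opposite of gear 0)
  gear 3: meshes with gear 2 -> depth 2 -> negative (opposite of gear 2)
  gear 4: meshes with gear 2 -> depth 2 -> negative (opposite of gear 2)
  gear 5: meshes with gear 1 -> depth 2 -> negative (opposite of gear 1)
  gear 6: meshes with gear 2 -> depth 2 -> negative (opposite of gear 2)
Queried indices 0, 3, 5, 6 -> negative, negative, negative, negative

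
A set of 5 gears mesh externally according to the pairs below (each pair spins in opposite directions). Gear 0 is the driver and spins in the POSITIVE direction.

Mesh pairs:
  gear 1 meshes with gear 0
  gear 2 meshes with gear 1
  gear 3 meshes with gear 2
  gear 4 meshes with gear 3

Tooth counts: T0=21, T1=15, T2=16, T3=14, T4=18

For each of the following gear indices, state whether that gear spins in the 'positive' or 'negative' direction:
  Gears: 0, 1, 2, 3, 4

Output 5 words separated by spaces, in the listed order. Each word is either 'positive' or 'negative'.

Gear 0 (driver): positive (depth 0)
  gear 1: meshes with gear 0 -> depth 1 -> negative (opposite of gear 0)
  gear 2: meshes with gear 1 -> depth 2 -> positive (opposite of gear 1)
  gear 3: meshes with gear 2 -> depth 3 -> negative (opposite of gear 2)
  gear 4: meshes with gear 3 -> depth 4 -> positive (opposite of gear 3)
Queried indices 0, 1, 2, 3, 4 -> positive, negative, positive, negative, positive

Answer: positive negative positive negative positive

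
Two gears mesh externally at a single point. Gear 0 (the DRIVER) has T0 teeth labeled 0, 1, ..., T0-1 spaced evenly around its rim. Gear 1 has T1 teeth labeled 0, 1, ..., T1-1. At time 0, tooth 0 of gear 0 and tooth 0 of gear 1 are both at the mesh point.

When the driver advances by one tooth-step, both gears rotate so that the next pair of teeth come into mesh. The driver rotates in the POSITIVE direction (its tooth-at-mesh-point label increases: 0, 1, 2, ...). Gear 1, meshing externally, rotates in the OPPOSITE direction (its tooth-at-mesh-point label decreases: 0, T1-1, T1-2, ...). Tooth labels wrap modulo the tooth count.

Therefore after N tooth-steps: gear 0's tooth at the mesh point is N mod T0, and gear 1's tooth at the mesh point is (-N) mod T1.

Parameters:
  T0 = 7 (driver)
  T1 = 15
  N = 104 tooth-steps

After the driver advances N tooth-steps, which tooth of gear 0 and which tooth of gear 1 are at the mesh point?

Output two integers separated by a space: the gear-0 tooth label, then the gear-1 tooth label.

Gear 0 (driver, T0=7): tooth at mesh = N mod T0
  104 = 14 * 7 + 6, so 104 mod 7 = 6
  gear 0 tooth = 6
Gear 1 (driven, T1=15): tooth at mesh = (-N) mod T1
  104 = 6 * 15 + 14, so 104 mod 15 = 14
  (-104) mod 15 = (-14) mod 15 = 15 - 14 = 1
Mesh after 104 steps: gear-0 tooth 6 meets gear-1 tooth 1

Answer: 6 1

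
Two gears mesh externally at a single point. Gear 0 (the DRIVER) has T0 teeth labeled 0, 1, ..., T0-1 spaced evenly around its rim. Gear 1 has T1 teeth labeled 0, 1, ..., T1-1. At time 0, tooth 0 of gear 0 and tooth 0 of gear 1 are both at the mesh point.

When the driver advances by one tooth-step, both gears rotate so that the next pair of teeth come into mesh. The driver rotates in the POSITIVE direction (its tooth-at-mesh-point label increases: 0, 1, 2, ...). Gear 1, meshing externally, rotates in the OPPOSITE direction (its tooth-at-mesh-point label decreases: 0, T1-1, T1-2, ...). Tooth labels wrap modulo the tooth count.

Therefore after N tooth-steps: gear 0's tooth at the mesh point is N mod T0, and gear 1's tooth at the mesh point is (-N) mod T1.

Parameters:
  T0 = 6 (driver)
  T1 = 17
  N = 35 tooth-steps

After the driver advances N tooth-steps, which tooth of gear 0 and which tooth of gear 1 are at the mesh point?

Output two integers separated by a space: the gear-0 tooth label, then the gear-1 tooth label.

Answer: 5 16

Derivation:
Gear 0 (driver, T0=6): tooth at mesh = N mod T0
  35 = 5 * 6 + 5, so 35 mod 6 = 5
  gear 0 tooth = 5
Gear 1 (driven, T1=17): tooth at mesh = (-N) mod T1
  35 = 2 * 17 + 1, so 35 mod 17 = 1
  (-35) mod 17 = (-1) mod 17 = 17 - 1 = 16
Mesh after 35 steps: gear-0 tooth 5 meets gear-1 tooth 16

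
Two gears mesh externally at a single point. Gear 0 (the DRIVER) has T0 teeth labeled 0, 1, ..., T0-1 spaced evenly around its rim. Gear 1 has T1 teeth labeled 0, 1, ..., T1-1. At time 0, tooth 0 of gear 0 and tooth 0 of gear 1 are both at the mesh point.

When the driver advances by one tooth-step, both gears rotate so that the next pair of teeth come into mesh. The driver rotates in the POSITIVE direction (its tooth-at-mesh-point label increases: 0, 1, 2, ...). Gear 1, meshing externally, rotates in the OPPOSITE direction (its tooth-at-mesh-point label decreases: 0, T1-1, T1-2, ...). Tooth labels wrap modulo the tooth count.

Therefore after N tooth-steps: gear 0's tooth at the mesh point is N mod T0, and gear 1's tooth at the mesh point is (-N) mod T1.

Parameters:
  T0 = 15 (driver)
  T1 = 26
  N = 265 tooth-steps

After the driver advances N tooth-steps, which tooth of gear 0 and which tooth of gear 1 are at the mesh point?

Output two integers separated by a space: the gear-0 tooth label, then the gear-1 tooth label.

Gear 0 (driver, T0=15): tooth at mesh = N mod T0
  265 = 17 * 15 + 10, so 265 mod 15 = 10
  gear 0 tooth = 10
Gear 1 (driven, T1=26): tooth at mesh = (-N) mod T1
  265 = 10 * 26 + 5, so 265 mod 26 = 5
  (-265) mod 26 = (-5) mod 26 = 26 - 5 = 21
Mesh after 265 steps: gear-0 tooth 10 meets gear-1 tooth 21

Answer: 10 21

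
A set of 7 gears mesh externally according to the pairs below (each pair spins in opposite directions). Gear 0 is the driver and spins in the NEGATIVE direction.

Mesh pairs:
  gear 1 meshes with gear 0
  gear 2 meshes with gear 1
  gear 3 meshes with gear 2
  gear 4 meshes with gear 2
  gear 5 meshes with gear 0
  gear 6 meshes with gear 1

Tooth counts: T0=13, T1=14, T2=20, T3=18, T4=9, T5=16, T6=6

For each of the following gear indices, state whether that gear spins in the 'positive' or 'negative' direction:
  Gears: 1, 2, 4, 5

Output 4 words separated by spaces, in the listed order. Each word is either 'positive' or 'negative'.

Answer: positive negative positive positive

Derivation:
Gear 0 (driver): negative (depth 0)
  gear 1: meshes with gear 0 -> depth 1 -> positive (opposite of gear 0)
  gear 2: meshes with gear 1 -> depth 2 -> negative (opposite of gear 1)
  gear 3: meshes with gear 2 -> depth 3 -> positive (opposite of gear 2)
  gear 4: meshes with gear 2 -> depth 3 -> positive (opposite of gear 2)
  gear 5: meshes with gear 0 -> depth 1 -> positive (opposite of gear 0)
  gear 6: meshes with gear 1 -> depth 2 -> negative (opposite of gear 1)
Queried indices 1, 2, 4, 5 -> positive, negative, positive, positive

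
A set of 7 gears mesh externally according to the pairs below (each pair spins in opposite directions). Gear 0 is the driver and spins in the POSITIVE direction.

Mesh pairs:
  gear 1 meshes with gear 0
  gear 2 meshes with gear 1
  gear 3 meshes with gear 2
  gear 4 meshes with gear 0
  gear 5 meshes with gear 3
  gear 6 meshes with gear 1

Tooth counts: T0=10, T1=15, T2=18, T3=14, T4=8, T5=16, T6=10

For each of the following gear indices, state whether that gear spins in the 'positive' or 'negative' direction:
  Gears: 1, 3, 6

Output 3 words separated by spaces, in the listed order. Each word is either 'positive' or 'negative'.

Answer: negative negative positive

Derivation:
Gear 0 (driver): positive (depth 0)
  gear 1: meshes with gear 0 -> depth 1 -> negative (opposite of gear 0)
  gear 2: meshes with gear 1 -> depth 2 -> positive (opposite of gear 1)
  gear 3: meshes with gear 2 -> depth 3 -> negative (opposite of gear 2)
  gear 4: meshes with gear 0 -> depth 1 -> negative (opposite of gear 0)
  gear 5: meshes with gear 3 -> depth 4 -> positive (opposite of gear 3)
  gear 6: meshes with gear 1 -> depth 2 -> positive (opposite of gear 1)
Queried indices 1, 3, 6 -> negative, negative, positive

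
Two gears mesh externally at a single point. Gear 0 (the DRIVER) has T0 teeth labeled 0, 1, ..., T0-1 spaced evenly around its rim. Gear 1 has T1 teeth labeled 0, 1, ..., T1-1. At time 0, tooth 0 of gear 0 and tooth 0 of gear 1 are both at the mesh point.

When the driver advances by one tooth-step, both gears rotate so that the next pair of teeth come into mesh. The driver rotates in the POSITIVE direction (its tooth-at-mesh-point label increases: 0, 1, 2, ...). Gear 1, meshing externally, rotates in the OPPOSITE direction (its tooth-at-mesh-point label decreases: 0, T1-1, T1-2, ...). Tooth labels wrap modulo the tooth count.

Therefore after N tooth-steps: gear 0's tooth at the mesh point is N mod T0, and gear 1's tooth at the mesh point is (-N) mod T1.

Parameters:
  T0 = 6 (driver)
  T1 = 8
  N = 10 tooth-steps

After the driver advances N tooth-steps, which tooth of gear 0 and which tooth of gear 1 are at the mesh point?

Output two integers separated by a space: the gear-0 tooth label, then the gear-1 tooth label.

Answer: 4 6

Derivation:
Gear 0 (driver, T0=6): tooth at mesh = N mod T0
  10 = 1 * 6 + 4, so 10 mod 6 = 4
  gear 0 tooth = 4
Gear 1 (driven, T1=8): tooth at mesh = (-N) mod T1
  10 = 1 * 8 + 2, so 10 mod 8 = 2
  (-10) mod 8 = (-2) mod 8 = 8 - 2 = 6
Mesh after 10 steps: gear-0 tooth 4 meets gear-1 tooth 6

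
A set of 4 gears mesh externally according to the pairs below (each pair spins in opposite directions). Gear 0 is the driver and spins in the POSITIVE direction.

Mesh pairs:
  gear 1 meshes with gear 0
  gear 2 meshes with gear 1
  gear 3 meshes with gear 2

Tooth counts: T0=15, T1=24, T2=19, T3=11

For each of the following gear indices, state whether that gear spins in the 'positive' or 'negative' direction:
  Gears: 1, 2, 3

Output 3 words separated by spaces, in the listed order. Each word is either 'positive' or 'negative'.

Answer: negative positive negative

Derivation:
Gear 0 (driver): positive (depth 0)
  gear 1: meshes with gear 0 -> depth 1 -> negative (opposite of gear 0)
  gear 2: meshes with gear 1 -> depth 2 -> positive (opposite of gear 1)
  gear 3: meshes with gear 2 -> depth 3 -> negative (opposite of gear 2)
Queried indices 1, 2, 3 -> negative, positive, negative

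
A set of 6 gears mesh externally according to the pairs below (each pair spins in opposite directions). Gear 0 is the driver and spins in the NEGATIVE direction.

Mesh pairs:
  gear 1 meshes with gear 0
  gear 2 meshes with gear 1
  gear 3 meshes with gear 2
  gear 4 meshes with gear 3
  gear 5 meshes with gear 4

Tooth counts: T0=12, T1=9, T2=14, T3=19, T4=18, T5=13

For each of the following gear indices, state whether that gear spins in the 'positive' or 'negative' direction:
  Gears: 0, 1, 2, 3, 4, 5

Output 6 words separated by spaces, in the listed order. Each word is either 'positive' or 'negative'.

Answer: negative positive negative positive negative positive

Derivation:
Gear 0 (driver): negative (depth 0)
  gear 1: meshes with gear 0 -> depth 1 -> positive (opposite of gear 0)
  gear 2: meshes with gear 1 -> depth 2 -> negative (opposite of gear 1)
  gear 3: meshes with gear 2 -> depth 3 -> positive (opposite of gear 2)
  gear 4: meshes with gear 3 -> depth 4 -> negative (opposite of gear 3)
  gear 5: meshes with gear 4 -> depth 5 -> positive (opposite of gear 4)
Queried indices 0, 1, 2, 3, 4, 5 -> negative, positive, negative, positive, negative, positive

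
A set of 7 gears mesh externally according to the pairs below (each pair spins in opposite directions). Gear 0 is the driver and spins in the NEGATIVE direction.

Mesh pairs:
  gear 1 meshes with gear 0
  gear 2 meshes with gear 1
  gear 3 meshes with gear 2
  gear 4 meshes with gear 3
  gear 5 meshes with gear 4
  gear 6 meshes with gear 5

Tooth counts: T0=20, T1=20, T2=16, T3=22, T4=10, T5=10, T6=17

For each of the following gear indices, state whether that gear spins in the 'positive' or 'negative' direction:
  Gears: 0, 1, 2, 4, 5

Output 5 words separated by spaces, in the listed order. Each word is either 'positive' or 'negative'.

Answer: negative positive negative negative positive

Derivation:
Gear 0 (driver): negative (depth 0)
  gear 1: meshes with gear 0 -> depth 1 -> positive (opposite of gear 0)
  gear 2: meshes with gear 1 -> depth 2 -> negative (opposite of gear 1)
  gear 3: meshes with gear 2 -> depth 3 -> positive (opposite of gear 2)
  gear 4: meshes with gear 3 -> depth 4 -> negative (opposite of gear 3)
  gear 5: meshes with gear 4 -> depth 5 -> positive (opposite of gear 4)
  gear 6: meshes with gear 5 -> depth 6 -> negative (opposite of gear 5)
Queried indices 0, 1, 2, 4, 5 -> negative, positive, negative, negative, positive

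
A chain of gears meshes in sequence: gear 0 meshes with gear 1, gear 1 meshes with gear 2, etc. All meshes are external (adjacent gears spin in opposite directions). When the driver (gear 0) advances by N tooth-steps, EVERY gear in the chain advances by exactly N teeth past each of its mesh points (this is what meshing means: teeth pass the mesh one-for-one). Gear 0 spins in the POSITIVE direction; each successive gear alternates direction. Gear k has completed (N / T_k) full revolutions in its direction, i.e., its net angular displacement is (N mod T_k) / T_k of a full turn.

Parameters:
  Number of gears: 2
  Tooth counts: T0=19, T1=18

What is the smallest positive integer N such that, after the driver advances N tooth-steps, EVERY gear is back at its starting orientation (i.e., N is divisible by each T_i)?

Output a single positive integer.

Answer: 342

Derivation:
Gear k returns to start when N is a multiple of T_k.
All gears at start simultaneously when N is a common multiple of [19, 18]; the smallest such N is lcm(19, 18).
Start: lcm = T0 = 19
Fold in T1=18: gcd(19, 18) = 1; lcm(19, 18) = 19 * 18 / 1 = 342 / 1 = 342
Full cycle length = 342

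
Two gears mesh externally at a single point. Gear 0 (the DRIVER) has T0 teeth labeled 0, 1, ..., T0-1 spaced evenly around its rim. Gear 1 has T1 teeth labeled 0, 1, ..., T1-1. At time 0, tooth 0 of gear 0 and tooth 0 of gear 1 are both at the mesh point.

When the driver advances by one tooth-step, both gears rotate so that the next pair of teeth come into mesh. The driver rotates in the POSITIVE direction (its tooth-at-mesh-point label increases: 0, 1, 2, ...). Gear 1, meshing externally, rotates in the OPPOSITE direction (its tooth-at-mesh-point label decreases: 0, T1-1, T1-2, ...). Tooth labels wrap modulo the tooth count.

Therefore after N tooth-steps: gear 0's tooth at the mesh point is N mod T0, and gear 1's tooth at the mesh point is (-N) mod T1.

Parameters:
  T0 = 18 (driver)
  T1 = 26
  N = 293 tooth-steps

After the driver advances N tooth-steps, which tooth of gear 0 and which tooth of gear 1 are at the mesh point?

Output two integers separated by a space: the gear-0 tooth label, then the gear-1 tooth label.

Answer: 5 19

Derivation:
Gear 0 (driver, T0=18): tooth at mesh = N mod T0
  293 = 16 * 18 + 5, so 293 mod 18 = 5
  gear 0 tooth = 5
Gear 1 (driven, T1=26): tooth at mesh = (-N) mod T1
  293 = 11 * 26 + 7, so 293 mod 26 = 7
  (-293) mod 26 = (-7) mod 26 = 26 - 7 = 19
Mesh after 293 steps: gear-0 tooth 5 meets gear-1 tooth 19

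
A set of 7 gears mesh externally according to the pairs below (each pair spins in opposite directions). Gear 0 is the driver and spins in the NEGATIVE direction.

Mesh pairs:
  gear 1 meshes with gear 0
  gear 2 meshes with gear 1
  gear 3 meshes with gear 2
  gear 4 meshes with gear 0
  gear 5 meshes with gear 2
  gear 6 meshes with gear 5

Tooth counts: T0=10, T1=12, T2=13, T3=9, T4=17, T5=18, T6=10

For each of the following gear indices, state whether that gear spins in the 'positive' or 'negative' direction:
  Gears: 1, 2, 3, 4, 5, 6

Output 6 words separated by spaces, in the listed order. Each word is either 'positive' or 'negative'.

Gear 0 (driver): negative (depth 0)
  gear 1: meshes with gear 0 -> depth 1 -> positive (opposite of gear 0)
  gear 2: meshes with gear 1 -> depth 2 -> negative (opposite of gear 1)
  gear 3: meshes with gear 2 -> depth 3 -> positive (opposite of gear 2)
  gear 4: meshes with gear 0 -> depth 1 -> positive (opposite of gear 0)
  gear 5: meshes with gear 2 -> depth 3 -> positive (opposite of gear 2)
  gear 6: meshes with gear 5 -> depth 4 -> negative (opposite of gear 5)
Queried indices 1, 2, 3, 4, 5, 6 -> positive, negative, positive, positive, positive, negative

Answer: positive negative positive positive positive negative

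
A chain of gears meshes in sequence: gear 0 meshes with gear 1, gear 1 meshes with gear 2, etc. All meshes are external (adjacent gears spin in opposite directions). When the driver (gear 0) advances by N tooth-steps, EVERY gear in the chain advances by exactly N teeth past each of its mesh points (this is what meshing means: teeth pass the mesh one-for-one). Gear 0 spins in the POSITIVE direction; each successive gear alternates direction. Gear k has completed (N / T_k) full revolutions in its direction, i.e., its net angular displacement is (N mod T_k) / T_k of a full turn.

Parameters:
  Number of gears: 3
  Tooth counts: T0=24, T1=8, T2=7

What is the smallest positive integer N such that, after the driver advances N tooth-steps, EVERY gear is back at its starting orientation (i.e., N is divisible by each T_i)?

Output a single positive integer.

Gear k returns to start when N is a multiple of T_k.
All gears at start simultaneously when N is a common multiple of [24, 8, 7]; the smallest such N is lcm(24, 8, 7).
Start: lcm = T0 = 24
Fold in T1=8: gcd(24, 8) = 8; lcm(24, 8) = 24 * 8 / 8 = 192 / 8 = 24
Fold in T2=7: gcd(24, 7) = 1; lcm(24, 7) = 24 * 7 / 1 = 168 / 1 = 168
Full cycle length = 168

Answer: 168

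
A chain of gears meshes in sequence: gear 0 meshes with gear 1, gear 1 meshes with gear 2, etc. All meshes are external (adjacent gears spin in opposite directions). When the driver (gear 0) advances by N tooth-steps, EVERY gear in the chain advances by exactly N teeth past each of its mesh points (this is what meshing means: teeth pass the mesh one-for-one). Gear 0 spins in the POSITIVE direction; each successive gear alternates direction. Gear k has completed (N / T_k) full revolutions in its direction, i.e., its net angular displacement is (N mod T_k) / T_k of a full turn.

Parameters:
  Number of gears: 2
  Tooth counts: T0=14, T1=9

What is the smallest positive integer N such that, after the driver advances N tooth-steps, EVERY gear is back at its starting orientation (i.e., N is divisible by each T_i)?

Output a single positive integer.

Gear k returns to start when N is a multiple of T_k.
All gears at start simultaneously when N is a common multiple of [14, 9]; the smallest such N is lcm(14, 9).
Start: lcm = T0 = 14
Fold in T1=9: gcd(14, 9) = 1; lcm(14, 9) = 14 * 9 / 1 = 126 / 1 = 126
Full cycle length = 126

Answer: 126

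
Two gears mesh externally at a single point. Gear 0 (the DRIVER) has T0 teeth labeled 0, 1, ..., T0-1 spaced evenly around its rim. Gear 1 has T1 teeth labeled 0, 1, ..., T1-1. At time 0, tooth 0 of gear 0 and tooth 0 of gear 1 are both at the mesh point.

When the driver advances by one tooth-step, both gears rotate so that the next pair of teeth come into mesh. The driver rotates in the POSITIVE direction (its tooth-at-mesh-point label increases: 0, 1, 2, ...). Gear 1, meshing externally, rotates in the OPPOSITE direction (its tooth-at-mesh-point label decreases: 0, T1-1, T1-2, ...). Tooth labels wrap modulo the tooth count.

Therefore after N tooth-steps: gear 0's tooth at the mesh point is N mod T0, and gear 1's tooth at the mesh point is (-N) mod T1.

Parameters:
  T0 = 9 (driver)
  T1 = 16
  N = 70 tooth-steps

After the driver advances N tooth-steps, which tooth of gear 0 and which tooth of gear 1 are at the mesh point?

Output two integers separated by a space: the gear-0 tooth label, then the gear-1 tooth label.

Gear 0 (driver, T0=9): tooth at mesh = N mod T0
  70 = 7 * 9 + 7, so 70 mod 9 = 7
  gear 0 tooth = 7
Gear 1 (driven, T1=16): tooth at mesh = (-N) mod T1
  70 = 4 * 16 + 6, so 70 mod 16 = 6
  (-70) mod 16 = (-6) mod 16 = 16 - 6 = 10
Mesh after 70 steps: gear-0 tooth 7 meets gear-1 tooth 10

Answer: 7 10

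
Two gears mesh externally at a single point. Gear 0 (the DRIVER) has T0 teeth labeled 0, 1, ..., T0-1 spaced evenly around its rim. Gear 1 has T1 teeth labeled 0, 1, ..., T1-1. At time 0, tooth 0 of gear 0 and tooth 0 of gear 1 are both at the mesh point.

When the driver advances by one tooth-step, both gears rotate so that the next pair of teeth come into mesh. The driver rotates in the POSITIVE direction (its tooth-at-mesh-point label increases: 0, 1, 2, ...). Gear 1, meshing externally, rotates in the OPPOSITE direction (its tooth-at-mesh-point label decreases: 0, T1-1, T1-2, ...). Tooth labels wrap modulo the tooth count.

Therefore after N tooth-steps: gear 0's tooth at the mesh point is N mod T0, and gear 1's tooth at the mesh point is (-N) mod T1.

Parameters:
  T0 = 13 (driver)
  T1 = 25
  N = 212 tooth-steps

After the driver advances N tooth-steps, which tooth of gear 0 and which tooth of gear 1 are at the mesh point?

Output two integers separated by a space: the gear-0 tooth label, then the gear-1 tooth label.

Gear 0 (driver, T0=13): tooth at mesh = N mod T0
  212 = 16 * 13 + 4, so 212 mod 13 = 4
  gear 0 tooth = 4
Gear 1 (driven, T1=25): tooth at mesh = (-N) mod T1
  212 = 8 * 25 + 12, so 212 mod 25 = 12
  (-212) mod 25 = (-12) mod 25 = 25 - 12 = 13
Mesh after 212 steps: gear-0 tooth 4 meets gear-1 tooth 13

Answer: 4 13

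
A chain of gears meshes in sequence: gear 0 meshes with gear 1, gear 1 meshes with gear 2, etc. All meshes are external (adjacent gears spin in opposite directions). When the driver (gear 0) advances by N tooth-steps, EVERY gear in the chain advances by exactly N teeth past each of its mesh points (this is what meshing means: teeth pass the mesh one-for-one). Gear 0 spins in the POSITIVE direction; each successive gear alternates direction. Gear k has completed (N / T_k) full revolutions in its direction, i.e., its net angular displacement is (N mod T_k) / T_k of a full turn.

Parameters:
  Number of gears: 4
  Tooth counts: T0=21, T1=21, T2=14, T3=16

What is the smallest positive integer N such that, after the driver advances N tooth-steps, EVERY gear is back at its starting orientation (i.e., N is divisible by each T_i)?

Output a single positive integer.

Gear k returns to start when N is a multiple of T_k.
All gears at start simultaneously when N is a common multiple of [21, 21, 14, 16]; the smallest such N is lcm(21, 21, 14, 16).
Start: lcm = T0 = 21
Fold in T1=21: gcd(21, 21) = 21; lcm(21, 21) = 21 * 21 / 21 = 441 / 21 = 21
Fold in T2=14: gcd(21, 14) = 7; lcm(21, 14) = 21 * 14 / 7 = 294 / 7 = 42
Fold in T3=16: gcd(42, 16) = 2; lcm(42, 16) = 42 * 16 / 2 = 672 / 2 = 336
Full cycle length = 336

Answer: 336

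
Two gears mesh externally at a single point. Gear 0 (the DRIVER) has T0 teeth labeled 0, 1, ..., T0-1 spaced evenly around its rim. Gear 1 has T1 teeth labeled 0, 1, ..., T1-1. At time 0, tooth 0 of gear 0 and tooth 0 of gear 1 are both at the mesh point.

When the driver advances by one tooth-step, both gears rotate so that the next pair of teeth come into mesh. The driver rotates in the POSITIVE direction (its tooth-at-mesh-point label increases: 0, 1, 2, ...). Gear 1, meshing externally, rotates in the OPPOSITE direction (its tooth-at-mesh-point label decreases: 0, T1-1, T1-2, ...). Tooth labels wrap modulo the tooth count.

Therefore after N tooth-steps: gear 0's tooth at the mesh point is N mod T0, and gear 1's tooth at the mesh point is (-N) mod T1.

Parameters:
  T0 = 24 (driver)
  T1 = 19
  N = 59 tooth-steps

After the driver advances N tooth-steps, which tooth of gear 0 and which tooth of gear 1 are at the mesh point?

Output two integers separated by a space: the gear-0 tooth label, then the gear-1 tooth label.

Answer: 11 17

Derivation:
Gear 0 (driver, T0=24): tooth at mesh = N mod T0
  59 = 2 * 24 + 11, so 59 mod 24 = 11
  gear 0 tooth = 11
Gear 1 (driven, T1=19): tooth at mesh = (-N) mod T1
  59 = 3 * 19 + 2, so 59 mod 19 = 2
  (-59) mod 19 = (-2) mod 19 = 19 - 2 = 17
Mesh after 59 steps: gear-0 tooth 11 meets gear-1 tooth 17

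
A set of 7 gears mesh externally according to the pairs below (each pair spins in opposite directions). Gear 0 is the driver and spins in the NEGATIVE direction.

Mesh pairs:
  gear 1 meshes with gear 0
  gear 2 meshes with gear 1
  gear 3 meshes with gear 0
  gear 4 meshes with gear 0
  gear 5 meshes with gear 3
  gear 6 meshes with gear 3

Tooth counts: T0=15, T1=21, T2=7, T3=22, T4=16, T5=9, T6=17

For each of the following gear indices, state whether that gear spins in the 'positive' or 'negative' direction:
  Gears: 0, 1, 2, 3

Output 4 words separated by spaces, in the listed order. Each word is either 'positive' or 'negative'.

Answer: negative positive negative positive

Derivation:
Gear 0 (driver): negative (depth 0)
  gear 1: meshes with gear 0 -> depth 1 -> positive (opposite of gear 0)
  gear 2: meshes with gear 1 -> depth 2 -> negative (opposite of gear 1)
  gear 3: meshes with gear 0 -> depth 1 -> positive (opposite of gear 0)
  gear 4: meshes with gear 0 -> depth 1 -> positive (opposite of gear 0)
  gear 5: meshes with gear 3 -> depth 2 -> negative (opposite of gear 3)
  gear 6: meshes with gear 3 -> depth 2 -> negative (opposite of gear 3)
Queried indices 0, 1, 2, 3 -> negative, positive, negative, positive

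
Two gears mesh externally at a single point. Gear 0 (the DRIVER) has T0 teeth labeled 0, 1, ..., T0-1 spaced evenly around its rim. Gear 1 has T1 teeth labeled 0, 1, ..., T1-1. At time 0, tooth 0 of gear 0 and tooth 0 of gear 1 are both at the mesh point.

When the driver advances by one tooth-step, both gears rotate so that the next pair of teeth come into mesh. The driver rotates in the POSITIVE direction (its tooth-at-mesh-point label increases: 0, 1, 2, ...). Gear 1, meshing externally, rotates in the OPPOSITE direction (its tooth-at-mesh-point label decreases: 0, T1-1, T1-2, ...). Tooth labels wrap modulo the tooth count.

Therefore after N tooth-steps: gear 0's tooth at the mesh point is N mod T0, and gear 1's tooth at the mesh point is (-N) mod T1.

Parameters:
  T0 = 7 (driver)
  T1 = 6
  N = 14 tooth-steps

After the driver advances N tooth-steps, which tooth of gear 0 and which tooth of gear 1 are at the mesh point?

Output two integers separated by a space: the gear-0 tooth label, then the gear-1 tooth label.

Answer: 0 4

Derivation:
Gear 0 (driver, T0=7): tooth at mesh = N mod T0
  14 = 2 * 7 + 0, so 14 mod 7 = 0
  gear 0 tooth = 0
Gear 1 (driven, T1=6): tooth at mesh = (-N) mod T1
  14 = 2 * 6 + 2, so 14 mod 6 = 2
  (-14) mod 6 = (-2) mod 6 = 6 - 2 = 4
Mesh after 14 steps: gear-0 tooth 0 meets gear-1 tooth 4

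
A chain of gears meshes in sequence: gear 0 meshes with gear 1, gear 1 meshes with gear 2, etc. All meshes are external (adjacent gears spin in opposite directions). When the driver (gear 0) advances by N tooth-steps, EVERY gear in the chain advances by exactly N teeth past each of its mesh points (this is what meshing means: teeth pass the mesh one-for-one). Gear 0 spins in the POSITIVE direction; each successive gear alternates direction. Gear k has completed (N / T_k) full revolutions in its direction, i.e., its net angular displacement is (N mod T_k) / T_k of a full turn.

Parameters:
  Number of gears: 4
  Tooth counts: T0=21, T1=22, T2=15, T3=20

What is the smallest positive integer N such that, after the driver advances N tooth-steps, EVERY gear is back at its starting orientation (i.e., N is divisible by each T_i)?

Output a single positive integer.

Answer: 4620

Derivation:
Gear k returns to start when N is a multiple of T_k.
All gears at start simultaneously when N is a common multiple of [21, 22, 15, 20]; the smallest such N is lcm(21, 22, 15, 20).
Start: lcm = T0 = 21
Fold in T1=22: gcd(21, 22) = 1; lcm(21, 22) = 21 * 22 / 1 = 462 / 1 = 462
Fold in T2=15: gcd(462, 15) = 3; lcm(462, 15) = 462 * 15 / 3 = 6930 / 3 = 2310
Fold in T3=20: gcd(2310, 20) = 10; lcm(2310, 20) = 2310 * 20 / 10 = 46200 / 10 = 4620
Full cycle length = 4620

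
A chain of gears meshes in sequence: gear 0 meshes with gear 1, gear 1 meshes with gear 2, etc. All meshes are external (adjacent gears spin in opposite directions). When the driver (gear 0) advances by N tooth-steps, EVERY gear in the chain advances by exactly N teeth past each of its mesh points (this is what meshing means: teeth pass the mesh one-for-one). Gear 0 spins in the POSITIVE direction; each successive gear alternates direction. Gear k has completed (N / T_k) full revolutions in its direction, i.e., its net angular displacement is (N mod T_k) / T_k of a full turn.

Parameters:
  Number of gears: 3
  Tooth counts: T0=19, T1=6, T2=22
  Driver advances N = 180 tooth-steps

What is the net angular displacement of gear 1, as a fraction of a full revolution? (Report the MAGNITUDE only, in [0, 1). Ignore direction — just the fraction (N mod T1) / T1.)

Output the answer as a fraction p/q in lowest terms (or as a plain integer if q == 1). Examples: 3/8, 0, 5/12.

Chain of 3 gears, tooth counts: [19, 6, 22]
  gear 0: T0=19, direction=positive, advance = 180 mod 19 = 9 teeth = 9/19 turn
  gear 1: T1=6, direction=negative, advance = 180 mod 6 = 0 teeth = 0/6 turn
  gear 2: T2=22, direction=positive, advance = 180 mod 22 = 4 teeth = 4/22 turn
Gear 1: 180 mod 6 = 0
Fraction = 0 / 6 = 0/1 (gcd(0,6)=6) = 0

Answer: 0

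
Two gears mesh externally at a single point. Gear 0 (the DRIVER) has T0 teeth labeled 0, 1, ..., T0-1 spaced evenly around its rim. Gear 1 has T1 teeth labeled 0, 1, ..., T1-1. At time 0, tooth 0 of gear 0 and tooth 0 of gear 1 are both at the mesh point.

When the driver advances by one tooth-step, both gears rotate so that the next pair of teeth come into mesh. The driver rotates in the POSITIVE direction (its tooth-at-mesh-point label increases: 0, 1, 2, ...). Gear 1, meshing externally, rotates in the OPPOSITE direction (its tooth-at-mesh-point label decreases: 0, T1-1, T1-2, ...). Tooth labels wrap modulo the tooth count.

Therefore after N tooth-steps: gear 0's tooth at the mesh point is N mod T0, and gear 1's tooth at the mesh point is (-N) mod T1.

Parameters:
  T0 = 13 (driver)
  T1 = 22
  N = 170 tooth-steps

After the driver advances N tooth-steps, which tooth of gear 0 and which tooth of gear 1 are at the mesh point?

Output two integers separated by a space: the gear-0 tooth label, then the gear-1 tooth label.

Answer: 1 6

Derivation:
Gear 0 (driver, T0=13): tooth at mesh = N mod T0
  170 = 13 * 13 + 1, so 170 mod 13 = 1
  gear 0 tooth = 1
Gear 1 (driven, T1=22): tooth at mesh = (-N) mod T1
  170 = 7 * 22 + 16, so 170 mod 22 = 16
  (-170) mod 22 = (-16) mod 22 = 22 - 16 = 6
Mesh after 170 steps: gear-0 tooth 1 meets gear-1 tooth 6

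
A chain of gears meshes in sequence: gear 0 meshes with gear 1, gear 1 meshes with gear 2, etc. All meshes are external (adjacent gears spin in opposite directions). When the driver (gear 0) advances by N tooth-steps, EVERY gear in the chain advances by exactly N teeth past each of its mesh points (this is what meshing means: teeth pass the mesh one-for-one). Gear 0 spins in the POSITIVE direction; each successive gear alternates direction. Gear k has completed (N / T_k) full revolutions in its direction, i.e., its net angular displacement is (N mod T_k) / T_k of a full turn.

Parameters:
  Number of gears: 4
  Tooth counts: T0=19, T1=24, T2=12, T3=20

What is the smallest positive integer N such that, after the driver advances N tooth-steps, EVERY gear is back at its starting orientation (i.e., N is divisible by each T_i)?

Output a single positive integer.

Gear k returns to start when N is a multiple of T_k.
All gears at start simultaneously when N is a common multiple of [19, 24, 12, 20]; the smallest such N is lcm(19, 24, 12, 20).
Start: lcm = T0 = 19
Fold in T1=24: gcd(19, 24) = 1; lcm(19, 24) = 19 * 24 / 1 = 456 / 1 = 456
Fold in T2=12: gcd(456, 12) = 12; lcm(456, 12) = 456 * 12 / 12 = 5472 / 12 = 456
Fold in T3=20: gcd(456, 20) = 4; lcm(456, 20) = 456 * 20 / 4 = 9120 / 4 = 2280
Full cycle length = 2280

Answer: 2280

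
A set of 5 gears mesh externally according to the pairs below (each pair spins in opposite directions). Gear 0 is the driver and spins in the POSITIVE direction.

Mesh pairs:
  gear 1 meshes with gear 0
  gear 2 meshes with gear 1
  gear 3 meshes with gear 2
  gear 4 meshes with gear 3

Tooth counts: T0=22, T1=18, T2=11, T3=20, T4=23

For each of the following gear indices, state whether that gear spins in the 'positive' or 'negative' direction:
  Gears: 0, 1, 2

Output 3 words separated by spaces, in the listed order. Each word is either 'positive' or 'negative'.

Gear 0 (driver): positive (depth 0)
  gear 1: meshes with gear 0 -> depth 1 -> negative (opposite of gear 0)
  gear 2: meshes with gear 1 -> depth 2 -> positive (opposite of gear 1)
  gear 3: meshes with gear 2 -> depth 3 -> negative (opposite of gear 2)
  gear 4: meshes with gear 3 -> depth 4 -> positive (opposite of gear 3)
Queried indices 0, 1, 2 -> positive, negative, positive

Answer: positive negative positive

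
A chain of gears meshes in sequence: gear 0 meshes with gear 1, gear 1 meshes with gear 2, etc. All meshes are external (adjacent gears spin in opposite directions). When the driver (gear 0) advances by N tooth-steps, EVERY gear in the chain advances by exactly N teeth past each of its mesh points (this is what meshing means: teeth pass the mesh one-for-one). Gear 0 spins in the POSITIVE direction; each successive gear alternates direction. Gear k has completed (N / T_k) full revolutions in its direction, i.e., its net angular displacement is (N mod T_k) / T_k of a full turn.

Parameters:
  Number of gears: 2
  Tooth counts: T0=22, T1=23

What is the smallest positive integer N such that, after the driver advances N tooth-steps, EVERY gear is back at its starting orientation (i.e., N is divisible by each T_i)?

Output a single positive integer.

Gear k returns to start when N is a multiple of T_k.
All gears at start simultaneously when N is a common multiple of [22, 23]; the smallest such N is lcm(22, 23).
Start: lcm = T0 = 22
Fold in T1=23: gcd(22, 23) = 1; lcm(22, 23) = 22 * 23 / 1 = 506 / 1 = 506
Full cycle length = 506

Answer: 506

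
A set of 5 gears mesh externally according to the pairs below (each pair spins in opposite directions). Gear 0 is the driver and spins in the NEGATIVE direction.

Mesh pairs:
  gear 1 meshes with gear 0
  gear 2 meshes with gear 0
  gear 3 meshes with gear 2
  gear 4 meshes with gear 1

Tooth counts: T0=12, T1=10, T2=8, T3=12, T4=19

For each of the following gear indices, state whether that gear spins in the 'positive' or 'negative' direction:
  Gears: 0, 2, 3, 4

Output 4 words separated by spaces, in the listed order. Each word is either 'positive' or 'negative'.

Gear 0 (driver): negative (depth 0)
  gear 1: meshes with gear 0 -> depth 1 -> positive (opposite of gear 0)
  gear 2: meshes with gear 0 -> depth 1 -> positive (opposite of gear 0)
  gear 3: meshes with gear 2 -> depth 2 -> negative (opposite of gear 2)
  gear 4: meshes with gear 1 -> depth 2 -> negative (opposite of gear 1)
Queried indices 0, 2, 3, 4 -> negative, positive, negative, negative

Answer: negative positive negative negative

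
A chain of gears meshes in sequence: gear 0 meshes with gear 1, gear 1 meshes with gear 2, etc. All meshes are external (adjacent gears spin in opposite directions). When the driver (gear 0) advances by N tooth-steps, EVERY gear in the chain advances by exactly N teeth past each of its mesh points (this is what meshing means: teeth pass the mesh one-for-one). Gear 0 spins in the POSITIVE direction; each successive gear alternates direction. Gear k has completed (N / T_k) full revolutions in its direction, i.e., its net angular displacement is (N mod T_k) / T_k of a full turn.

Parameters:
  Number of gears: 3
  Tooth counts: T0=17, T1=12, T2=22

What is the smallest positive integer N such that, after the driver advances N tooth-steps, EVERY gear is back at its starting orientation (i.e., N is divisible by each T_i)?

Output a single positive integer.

Gear k returns to start when N is a multiple of T_k.
All gears at start simultaneously when N is a common multiple of [17, 12, 22]; the smallest such N is lcm(17, 12, 22).
Start: lcm = T0 = 17
Fold in T1=12: gcd(17, 12) = 1; lcm(17, 12) = 17 * 12 / 1 = 204 / 1 = 204
Fold in T2=22: gcd(204, 22) = 2; lcm(204, 22) = 204 * 22 / 2 = 4488 / 2 = 2244
Full cycle length = 2244

Answer: 2244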